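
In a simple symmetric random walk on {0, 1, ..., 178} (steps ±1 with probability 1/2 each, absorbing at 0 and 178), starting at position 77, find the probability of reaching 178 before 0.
P(hit 178 before 0) = 77/178

Let u_k = P(hit 178 before 0 | start at k). Then u_0 = 0, u_178 = 1, and u_k = u_{k-1}/2 + u_{k+1}/2 for 1 ≤ k ≤ 177. This harmonic recurrence is solved by u_k = k/178, giving u_77 = 77/178.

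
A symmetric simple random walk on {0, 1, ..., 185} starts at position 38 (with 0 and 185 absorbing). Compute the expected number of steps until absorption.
E[τ | X_0 = 38] = 5586

Let v_k = E[τ | X_0 = k]. Boundary: v_0 = v_185 = 0. Recurrence: v_k = 1 + (v_{k-1} + v_{k+1})/2 for 1 ≤ k ≤ 184. The particular solution to v_k − (v_{k-1} + v_{k+1})/2 = 1 is v_k = −k^2. Adding homogeneous solution A + B k and matching boundaries gives v_k = k (185 − k). Substituting k = 38: v_38 = 38 · 147 = 5586.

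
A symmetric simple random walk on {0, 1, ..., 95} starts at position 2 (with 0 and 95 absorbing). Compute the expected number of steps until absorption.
E[τ | X_0 = 2] = 186

Let v_k = E[τ | X_0 = k]. Boundary: v_0 = v_95 = 0. Recurrence: v_k = 1 + (v_{k-1} + v_{k+1})/2 for 1 ≤ k ≤ 94. The particular solution to v_k − (v_{k-1} + v_{k+1})/2 = 1 is v_k = −k^2. Adding homogeneous solution A + B k and matching boundaries gives v_k = k (95 − k). Substituting k = 2: v_2 = 2 · 93 = 186.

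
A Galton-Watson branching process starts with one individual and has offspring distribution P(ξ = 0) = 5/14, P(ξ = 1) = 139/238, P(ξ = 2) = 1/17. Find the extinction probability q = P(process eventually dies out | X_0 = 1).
q = 1

Mean offspring μ = 0·5/14 + 1·139/238 + 2·1/17 = 167/238 ≤ 1. For μ ≤ 1 with offspring not concentrated at 1, the Galton-Watson process goes extinct almost surely, so q = 1.
(Algebraic check: The pgf is f(s) = 5/14 + 139/238·s + 1/17·s². The extinction probability q is the smallest fixed point of f in [0, 1]. Setting s = f(s):
  1/17·s² + (139/238 − 1)·s + 5/14 = 0
  1/17·s² − (5/14 + 1/17)·s + 5/14 = 0
which factors as (s − 1)·(1/17·s − 5/14) = 0, giving roots s = 1 and s = (5/14)/(1/17) = 85/14. Since 85/14 ≥ 1, the smallest root in [0, 1] is s = 1.)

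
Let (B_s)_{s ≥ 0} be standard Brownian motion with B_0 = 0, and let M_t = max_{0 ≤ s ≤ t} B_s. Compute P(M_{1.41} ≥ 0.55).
P(M_{1.41} ≥ 0.55) = 2·P(B_{1.41} ≥ 0.55) = 2(1 − Φ(0.55/√1.41)) ≈ 0.6432

By the reflection principle for Brownian motion, P(M_t ≥ a) = 2 · P(B_t ≥ a) for a ≥ 0. Since B_t ~ N(0, t), P(B_t ≥ 0.55) = 1 − Φ(0.55/√t) = 1 − Φ(0.55/√1.41) = 1 − Φ(0.4632). So
  P(M_{1.41} ≥ 0.55) = 2(1 − Φ(0.4632)) ≈ 0.6432.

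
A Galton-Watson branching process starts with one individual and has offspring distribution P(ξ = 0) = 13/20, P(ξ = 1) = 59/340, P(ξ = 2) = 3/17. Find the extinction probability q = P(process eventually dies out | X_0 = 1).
q = 1

Mean offspring μ = 0·13/20 + 1·59/340 + 2·3/17 = 179/340 ≤ 1. For μ ≤ 1 with offspring not concentrated at 1, the Galton-Watson process goes extinct almost surely, so q = 1.
(Algebraic check: The pgf is f(s) = 13/20 + 59/340·s + 3/17·s². The extinction probability q is the smallest fixed point of f in [0, 1]. Setting s = f(s):
  3/17·s² + (59/340 − 1)·s + 13/20 = 0
  3/17·s² − (13/20 + 3/17)·s + 13/20 = 0
which factors as (s − 1)·(3/17·s − 13/20) = 0, giving roots s = 1 and s = (13/20)/(3/17) = 221/60. Since 221/60 ≥ 1, the smallest root in [0, 1] is s = 1.)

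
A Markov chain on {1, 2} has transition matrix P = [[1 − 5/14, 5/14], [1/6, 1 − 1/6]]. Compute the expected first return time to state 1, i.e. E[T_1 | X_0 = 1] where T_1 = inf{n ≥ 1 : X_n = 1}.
E[T_1 | X_0 = 1] = 1/π_1 = 22/7

For an irreducible recurrent Markov chain with stationary distribution π, E[T_i | X_0 = i] = 1/π_i (Kac's formula). Here π_1 = (1/6)/(5/14 + 1/6) = (1/6)/(11/21) = 7/22, so E[T_1 | X_0 = 1] = 1/π_1 = (5/14 + 1/6)/(1/6) = (11/21)/(1/6) = 22/7.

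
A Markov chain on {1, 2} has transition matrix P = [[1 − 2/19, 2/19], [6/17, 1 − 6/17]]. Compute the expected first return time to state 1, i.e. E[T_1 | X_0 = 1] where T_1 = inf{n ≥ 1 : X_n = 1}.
E[T_1 | X_0 = 1] = 1/π_1 = 74/57

For an irreducible recurrent Markov chain with stationary distribution π, E[T_i | X_0 = i] = 1/π_i (Kac's formula). Here π_1 = (6/17)/(2/19 + 6/17) = (6/17)/(148/323) = 57/74, so E[T_1 | X_0 = 1] = 1/π_1 = (2/19 + 6/17)/(6/17) = (148/323)/(6/17) = 74/57.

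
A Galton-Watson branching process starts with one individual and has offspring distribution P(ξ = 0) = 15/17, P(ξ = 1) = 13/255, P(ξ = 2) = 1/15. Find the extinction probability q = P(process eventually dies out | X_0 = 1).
q = 1

Mean offspring μ = 0·15/17 + 1·13/255 + 2·1/15 = 47/255 ≤ 1. For μ ≤ 1 with offspring not concentrated at 1, the Galton-Watson process goes extinct almost surely, so q = 1.
(Algebraic check: The pgf is f(s) = 15/17 + 13/255·s + 1/15·s². The extinction probability q is the smallest fixed point of f in [0, 1]. Setting s = f(s):
  1/15·s² + (13/255 − 1)·s + 15/17 = 0
  1/15·s² − (15/17 + 1/15)·s + 15/17 = 0
which factors as (s − 1)·(1/15·s − 15/17) = 0, giving roots s = 1 and s = (15/17)/(1/15) = 225/17. Since 225/17 ≥ 1, the smallest root in [0, 1] is s = 1.)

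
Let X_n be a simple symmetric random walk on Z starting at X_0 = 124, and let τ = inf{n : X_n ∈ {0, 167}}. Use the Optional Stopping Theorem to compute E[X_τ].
E[X_τ] = 124

X_n is a martingale and τ is a bounded-mean stopping time (indeed τ is finite a.s. with bounded expectation since the walk is in a bounded region). By the OST, E[X_τ] = E[X_0] = 124. Equivalently: E[X_τ] = 167 · P(hit 167 first) + 0 · P(hit 0 first) = 167 · (124/167) = 124.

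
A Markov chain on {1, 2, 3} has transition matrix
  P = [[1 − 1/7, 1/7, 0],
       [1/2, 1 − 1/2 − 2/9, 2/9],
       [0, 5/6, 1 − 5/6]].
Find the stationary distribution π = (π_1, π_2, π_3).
π = (105/143, 30/143, 8/143)

This is a birth-death chain on three states, which satisfies detailed balance: π_1 · P_{12} = π_2 · P_{21} and π_2 · P_{23} = π_3 · P_{32}.
From π_1 · 1/7 = π_2 · 1/2: π_2/π_1 = (1/7)/(1/2) = 2/7.
From π_2 · 2/9 = π_3 · 5/6: π_3/π_2 = (2/9)/(5/6) = 4/15.
Take π_1 proportional to 1; then unnormalized π = (1, 2/7, 8/105). Normalize by dividing by the sum 143/105:
  π = (105/143, 30/143, 8/143).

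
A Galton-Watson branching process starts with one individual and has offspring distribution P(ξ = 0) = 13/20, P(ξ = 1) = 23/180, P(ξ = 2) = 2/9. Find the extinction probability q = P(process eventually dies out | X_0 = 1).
q = 1

Mean offspring μ = 0·13/20 + 1·23/180 + 2·2/9 = 103/180 ≤ 1. For μ ≤ 1 with offspring not concentrated at 1, the Galton-Watson process goes extinct almost surely, so q = 1.
(Algebraic check: The pgf is f(s) = 13/20 + 23/180·s + 2/9·s². The extinction probability q is the smallest fixed point of f in [0, 1]. Setting s = f(s):
  2/9·s² + (23/180 − 1)·s + 13/20 = 0
  2/9·s² − (13/20 + 2/9)·s + 13/20 = 0
which factors as (s − 1)·(2/9·s − 13/20) = 0, giving roots s = 1 and s = (13/20)/(2/9) = 117/40. Since 117/40 ≥ 1, the smallest root in [0, 1] is s = 1.)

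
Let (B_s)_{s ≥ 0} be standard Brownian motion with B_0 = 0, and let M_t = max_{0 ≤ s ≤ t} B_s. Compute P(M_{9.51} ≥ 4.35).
P(M_{9.51} ≥ 4.35) = 2·P(B_{9.51} ≥ 4.35) = 2(1 − Φ(4.35/√9.51)) ≈ 0.1584

By the reflection principle for Brownian motion, P(M_t ≥ a) = 2 · P(B_t ≥ a) for a ≥ 0. Since B_t ~ N(0, t), P(B_t ≥ 4.35) = 1 − Φ(4.35/√t) = 1 − Φ(4.35/√9.51) = 1 − Φ(1.4106). So
  P(M_{9.51} ≥ 4.35) = 2(1 − Φ(1.4106)) ≈ 0.1584.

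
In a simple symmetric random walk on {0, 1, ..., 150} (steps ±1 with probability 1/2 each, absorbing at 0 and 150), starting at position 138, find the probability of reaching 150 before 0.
P(hit 150 before 0) = 138/150 = 23/25

Let u_k = P(hit 150 before 0 | start at k). Then u_0 = 0, u_150 = 1, and u_k = u_{k-1}/2 + u_{k+1}/2 for 1 ≤ k ≤ 149. This harmonic recurrence is solved by u_k = k/150, giving u_138 = 138/150 = 23/25.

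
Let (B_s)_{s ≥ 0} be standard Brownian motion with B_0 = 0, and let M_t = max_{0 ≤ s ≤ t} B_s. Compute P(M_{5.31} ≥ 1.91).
P(M_{5.31} ≥ 1.91) = 2·P(B_{5.31} ≥ 1.91) = 2(1 − Φ(1.91/√5.31)) ≈ 0.4072

By the reflection principle for Brownian motion, P(M_t ≥ a) = 2 · P(B_t ≥ a) for a ≥ 0. Since B_t ~ N(0, t), P(B_t ≥ 1.91) = 1 − Φ(1.91/√t) = 1 − Φ(1.91/√5.31) = 1 − Φ(0.8289). So
  P(M_{5.31} ≥ 1.91) = 2(1 − Φ(0.8289)) ≈ 0.4072.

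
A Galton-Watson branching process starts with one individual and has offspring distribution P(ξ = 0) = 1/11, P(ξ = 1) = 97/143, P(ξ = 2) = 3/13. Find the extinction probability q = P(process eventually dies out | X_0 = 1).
q = 13/33

The pgf is f(s) = 1/11 + 97/143·s + 3/13·s². The extinction probability q is the smallest fixed point of f in [0, 1]. Setting s = f(s):
  3/13·s² + (97/143 − 1)·s + 1/11 = 0
  3/13·s² − (1/11 + 3/13)·s + 1/11 = 0
which factors as (s − 1)·(3/13·s − 1/11) = 0, giving roots s = 1 and s = (1/11)/(3/13) = 13/33.
Mean offspring μ = 97/143 + 2·3/13 = 163/143 > 1 (supercritical), so q < 1. The extinction probability is the smaller root: q = (1/11)/(3/13) = 13/33.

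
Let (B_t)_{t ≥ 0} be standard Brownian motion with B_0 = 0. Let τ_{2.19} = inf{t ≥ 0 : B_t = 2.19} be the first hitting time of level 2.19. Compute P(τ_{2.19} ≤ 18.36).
P(τ_{2.19} ≤ 18.36) = 2(1 − Φ(2.19/√18.36)) = 2(1 − Φ(0.5111)) ≈ 0.6093

By the reflection principle for standard BM, P(τ_b ≤ t) = 2 · P(B_t ≥ b). Since B_t ~ N(0, t), P(B_t ≥ 2.19) = 1 − Φ(2.19/√t) = 1 − Φ(2.19/√18.36) = 1 − Φ(0.5111) ≈ 0.30464. Doubling: P(τ_{2.19} ≤ 18.36) ≈ 2 · 0.30464 = 0.60928 ≈ 0.6093.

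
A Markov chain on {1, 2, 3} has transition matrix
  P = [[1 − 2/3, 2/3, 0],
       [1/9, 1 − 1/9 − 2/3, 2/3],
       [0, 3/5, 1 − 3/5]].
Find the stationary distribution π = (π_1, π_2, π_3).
π = (3/41, 18/41, 20/41)

This is a birth-death chain on three states, which satisfies detailed balance: π_1 · P_{12} = π_2 · P_{21} and π_2 · P_{23} = π_3 · P_{32}.
From π_1 · 2/3 = π_2 · 1/9: π_2/π_1 = (2/3)/(1/9) = 6.
From π_2 · 2/3 = π_3 · 3/5: π_3/π_2 = (2/3)/(3/5) = 10/9.
Take π_1 proportional to 1; then unnormalized π = (1, 6, 20/3). Normalize by dividing by the sum 41/3:
  π = (3/41, 18/41, 20/41).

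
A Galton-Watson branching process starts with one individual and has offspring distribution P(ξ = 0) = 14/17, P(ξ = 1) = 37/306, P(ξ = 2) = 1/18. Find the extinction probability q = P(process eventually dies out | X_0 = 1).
q = 1

Mean offspring μ = 0·14/17 + 1·37/306 + 2·1/18 = 71/306 ≤ 1. For μ ≤ 1 with offspring not concentrated at 1, the Galton-Watson process goes extinct almost surely, so q = 1.
(Algebraic check: The pgf is f(s) = 14/17 + 37/306·s + 1/18·s². The extinction probability q is the smallest fixed point of f in [0, 1]. Setting s = f(s):
  1/18·s² + (37/306 − 1)·s + 14/17 = 0
  1/18·s² − (14/17 + 1/18)·s + 14/17 = 0
which factors as (s − 1)·(1/18·s − 14/17) = 0, giving roots s = 1 and s = (14/17)/(1/18) = 252/17. Since 252/17 ≥ 1, the smallest root in [0, 1] is s = 1.)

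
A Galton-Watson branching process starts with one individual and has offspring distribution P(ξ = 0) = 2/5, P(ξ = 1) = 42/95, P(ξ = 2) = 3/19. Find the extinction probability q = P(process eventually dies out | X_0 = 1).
q = 1

Mean offspring μ = 0·2/5 + 1·42/95 + 2·3/19 = 72/95 ≤ 1. For μ ≤ 1 with offspring not concentrated at 1, the Galton-Watson process goes extinct almost surely, so q = 1.
(Algebraic check: The pgf is f(s) = 2/5 + 42/95·s + 3/19·s². The extinction probability q is the smallest fixed point of f in [0, 1]. Setting s = f(s):
  3/19·s² + (42/95 − 1)·s + 2/5 = 0
  3/19·s² − (2/5 + 3/19)·s + 2/5 = 0
which factors as (s − 1)·(3/19·s − 2/5) = 0, giving roots s = 1 and s = (2/5)/(3/19) = 38/15. Since 38/15 ≥ 1, the smallest root in [0, 1] is s = 1.)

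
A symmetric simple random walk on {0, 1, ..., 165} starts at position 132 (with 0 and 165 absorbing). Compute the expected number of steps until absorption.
E[τ | X_0 = 132] = 4356

Let v_k = E[τ | X_0 = k]. Boundary: v_0 = v_165 = 0. Recurrence: v_k = 1 + (v_{k-1} + v_{k+1})/2 for 1 ≤ k ≤ 164. The particular solution to v_k − (v_{k-1} + v_{k+1})/2 = 1 is v_k = −k^2. Adding homogeneous solution A + B k and matching boundaries gives v_k = k (165 − k). Substituting k = 132: v_132 = 132 · 33 = 4356.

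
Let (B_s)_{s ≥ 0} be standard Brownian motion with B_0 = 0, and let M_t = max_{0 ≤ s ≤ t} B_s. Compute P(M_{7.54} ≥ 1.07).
P(M_{7.54} ≥ 1.07) = 2·P(B_{7.54} ≥ 1.07) = 2(1 − Φ(1.07/√7.54)) ≈ 0.6968

By the reflection principle for Brownian motion, P(M_t ≥ a) = 2 · P(B_t ≥ a) for a ≥ 0. Since B_t ~ N(0, t), P(B_t ≥ 1.07) = 1 − Φ(1.07/√t) = 1 − Φ(1.07/√7.54) = 1 − Φ(0.3897). So
  P(M_{7.54} ≥ 1.07) = 2(1 − Φ(0.3897)) ≈ 0.6968.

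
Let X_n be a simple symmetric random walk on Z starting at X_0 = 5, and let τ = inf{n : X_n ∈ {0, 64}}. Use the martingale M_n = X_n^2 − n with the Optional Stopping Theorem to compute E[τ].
E[τ] = 295

M_n = X_n^2 − n is a martingale (since E[X_{n+1}^2 | F_n] = X_n^2 + 1). By OST (τ has finite mean in a bounded region), E[M_τ] = E[M_0] = X_0^2 − 0 = 5^2 = 25. Also E[M_τ] = E[X_τ^2] − E[τ]. The walk exits at 0 or 64, with P(hit 64 first) = 5/64, so E[X_τ^2] = 64^2 · 5/64 + 0 = 320. Thus E[τ] = E[X_τ^2] − E[M_τ] = 320 − 25 = 295 = 5(64 − 5) = 295.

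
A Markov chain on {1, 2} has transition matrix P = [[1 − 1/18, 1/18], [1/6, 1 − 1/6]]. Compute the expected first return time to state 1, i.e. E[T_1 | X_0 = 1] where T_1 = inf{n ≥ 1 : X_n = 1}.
E[T_1 | X_0 = 1] = 1/π_1 = 4/3

For an irreducible recurrent Markov chain with stationary distribution π, E[T_i | X_0 = i] = 1/π_i (Kac's formula). Here π_1 = (1/6)/(1/18 + 1/6) = (1/6)/(2/9) = 3/4, so E[T_1 | X_0 = 1] = 1/π_1 = (1/18 + 1/6)/(1/6) = (2/9)/(1/6) = 4/3.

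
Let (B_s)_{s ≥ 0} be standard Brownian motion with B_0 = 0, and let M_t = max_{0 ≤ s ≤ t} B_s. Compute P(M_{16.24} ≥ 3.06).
P(M_{16.24} ≥ 3.06) = 2·P(B_{16.24} ≥ 3.06) = 2(1 − Φ(3.06/√16.24)) ≈ 0.4477

By the reflection principle for Brownian motion, P(M_t ≥ a) = 2 · P(B_t ≥ a) for a ≥ 0. Since B_t ~ N(0, t), P(B_t ≥ 3.06) = 1 − Φ(3.06/√t) = 1 − Φ(3.06/√16.24) = 1 − Φ(0.7593). So
  P(M_{16.24} ≥ 3.06) = 2(1 − Φ(0.7593)) ≈ 0.4477.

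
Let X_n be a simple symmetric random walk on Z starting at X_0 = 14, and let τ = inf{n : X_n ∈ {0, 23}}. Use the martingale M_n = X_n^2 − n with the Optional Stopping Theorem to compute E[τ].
E[τ] = 126

M_n = X_n^2 − n is a martingale (since E[X_{n+1}^2 | F_n] = X_n^2 + 1). By OST (τ has finite mean in a bounded region), E[M_τ] = E[M_0] = X_0^2 − 0 = 14^2 = 196. Also E[M_τ] = E[X_τ^2] − E[τ]. The walk exits at 0 or 23, with P(hit 23 first) = 14/23, so E[X_τ^2] = 23^2 · 14/23 + 0 = 322. Thus E[τ] = E[X_τ^2] − E[M_τ] = 322 − 196 = 126 = 14(23 − 14) = 126.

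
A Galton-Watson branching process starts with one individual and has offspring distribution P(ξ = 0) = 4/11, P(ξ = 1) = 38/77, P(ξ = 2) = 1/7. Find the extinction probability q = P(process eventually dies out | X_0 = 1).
q = 1

Mean offspring μ = 0·4/11 + 1·38/77 + 2·1/7 = 60/77 ≤ 1. For μ ≤ 1 with offspring not concentrated at 1, the Galton-Watson process goes extinct almost surely, so q = 1.
(Algebraic check: The pgf is f(s) = 4/11 + 38/77·s + 1/7·s². The extinction probability q is the smallest fixed point of f in [0, 1]. Setting s = f(s):
  1/7·s² + (38/77 − 1)·s + 4/11 = 0
  1/7·s² − (4/11 + 1/7)·s + 4/11 = 0
which factors as (s − 1)·(1/7·s − 4/11) = 0, giving roots s = 1 and s = (4/11)/(1/7) = 28/11. Since 28/11 ≥ 1, the smallest root in [0, 1] is s = 1.)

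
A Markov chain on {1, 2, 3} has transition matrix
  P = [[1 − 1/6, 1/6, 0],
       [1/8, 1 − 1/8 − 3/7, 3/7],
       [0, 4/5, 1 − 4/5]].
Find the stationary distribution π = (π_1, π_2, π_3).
π = (21/64, 7/16, 15/64)

This is a birth-death chain on three states, which satisfies detailed balance: π_1 · P_{12} = π_2 · P_{21} and π_2 · P_{23} = π_3 · P_{32}.
From π_1 · 1/6 = π_2 · 1/8: π_2/π_1 = (1/6)/(1/8) = 4/3.
From π_2 · 3/7 = π_3 · 4/5: π_3/π_2 = (3/7)/(4/5) = 15/28.
Take π_1 proportional to 1; then unnormalized π = (1, 4/3, 5/7). Normalize by dividing by the sum 64/21:
  π = (21/64, 7/16, 15/64).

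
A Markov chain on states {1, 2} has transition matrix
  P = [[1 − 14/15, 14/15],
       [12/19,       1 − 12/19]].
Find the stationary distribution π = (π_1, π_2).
π_1 = 90/223, π_2 = 133/223

Solve πP = π with π_1 + π_2 = 1. From πP = π: π_1 · (1 − 14/15) + π_2 · 12/19 = π_1 ⇒ π_2 · 12/19 = π_1 · 14/15 ⇒ π_2/π_1 = (14/15)/(12/19) = 133/90. Together with π_1 + π_2 = 1:
  π_1 = (12/19)/(14/15 + 12/19) = (12/19)/(446/285) = 90/223,
  π_2 = (14/15)/(14/15 + 12/19) = (14/15)/(446/285) = 133/223.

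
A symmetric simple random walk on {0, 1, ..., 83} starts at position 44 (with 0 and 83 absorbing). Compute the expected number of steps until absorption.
E[τ | X_0 = 44] = 1716

Let v_k = E[τ | X_0 = k]. Boundary: v_0 = v_83 = 0. Recurrence: v_k = 1 + (v_{k-1} + v_{k+1})/2 for 1 ≤ k ≤ 82. The particular solution to v_k − (v_{k-1} + v_{k+1})/2 = 1 is v_k = −k^2. Adding homogeneous solution A + B k and matching boundaries gives v_k = k (83 − k). Substituting k = 44: v_44 = 44 · 39 = 1716.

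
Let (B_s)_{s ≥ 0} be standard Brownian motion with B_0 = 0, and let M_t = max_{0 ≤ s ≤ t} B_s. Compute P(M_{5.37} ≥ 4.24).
P(M_{5.37} ≥ 4.24) = 2·P(B_{5.37} ≥ 4.24) = 2(1 − Φ(4.24/√5.37)) ≈ 0.0673

By the reflection principle for Brownian motion, P(M_t ≥ a) = 2 · P(B_t ≥ a) for a ≥ 0. Since B_t ~ N(0, t), P(B_t ≥ 4.24) = 1 − Φ(4.24/√t) = 1 − Φ(4.24/√5.37) = 1 − Φ(1.8297). So
  P(M_{5.37} ≥ 4.24) = 2(1 − Φ(1.8297)) ≈ 0.0673.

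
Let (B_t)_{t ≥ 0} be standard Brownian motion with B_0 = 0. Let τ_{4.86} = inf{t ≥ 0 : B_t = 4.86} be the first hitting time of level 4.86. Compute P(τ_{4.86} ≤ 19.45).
P(τ_{4.86} ≤ 19.45) = 2(1 − Φ(4.86/√19.45)) = 2(1 − Φ(1.1020)) ≈ 0.2705

By the reflection principle for standard BM, P(τ_b ≤ t) = 2 · P(B_t ≥ b). Since B_t ~ N(0, t), P(B_t ≥ 4.86) = 1 − Φ(4.86/√t) = 1 − Φ(4.86/√19.45) = 1 − Φ(1.1020) ≈ 0.13523. Doubling: P(τ_{4.86} ≤ 19.45) ≈ 2 · 0.13523 = 0.27046 ≈ 0.2705.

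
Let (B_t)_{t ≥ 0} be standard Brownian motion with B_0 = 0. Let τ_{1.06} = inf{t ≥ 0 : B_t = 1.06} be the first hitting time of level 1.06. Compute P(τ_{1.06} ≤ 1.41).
P(τ_{1.06} ≤ 1.41) = 2(1 − Φ(1.06/√1.41)) = 2(1 − Φ(0.8927)) ≈ 0.3720

By the reflection principle for standard BM, P(τ_b ≤ t) = 2 · P(B_t ≥ b). Since B_t ~ N(0, t), P(B_t ≥ 1.06) = 1 − Φ(1.06/√t) = 1 − Φ(1.06/√1.41) = 1 − Φ(0.8927) ≈ 0.18601. Doubling: P(τ_{1.06} ≤ 1.41) ≈ 2 · 0.18601 = 0.37202 ≈ 0.3720.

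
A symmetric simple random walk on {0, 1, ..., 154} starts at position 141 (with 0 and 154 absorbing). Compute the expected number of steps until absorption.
E[τ | X_0 = 141] = 1833

Let v_k = E[τ | X_0 = k]. Boundary: v_0 = v_154 = 0. Recurrence: v_k = 1 + (v_{k-1} + v_{k+1})/2 for 1 ≤ k ≤ 153. The particular solution to v_k − (v_{k-1} + v_{k+1})/2 = 1 is v_k = −k^2. Adding homogeneous solution A + B k and matching boundaries gives v_k = k (154 − k). Substituting k = 141: v_141 = 141 · 13 = 1833.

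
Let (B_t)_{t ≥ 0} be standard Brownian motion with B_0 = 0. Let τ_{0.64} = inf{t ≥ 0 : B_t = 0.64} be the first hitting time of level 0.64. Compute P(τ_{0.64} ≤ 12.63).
P(τ_{0.64} ≤ 12.63) = 2(1 − Φ(0.64/√12.63)) = 2(1 − Φ(0.1801)) ≈ 0.8571

By the reflection principle for standard BM, P(τ_b ≤ t) = 2 · P(B_t ≥ b). Since B_t ~ N(0, t), P(B_t ≥ 0.64) = 1 − Φ(0.64/√t) = 1 − Φ(0.64/√12.63) = 1 − Φ(0.1801) ≈ 0.42854. Doubling: P(τ_{0.64} ≤ 12.63) ≈ 2 · 0.42854 = 0.85708 ≈ 0.8571.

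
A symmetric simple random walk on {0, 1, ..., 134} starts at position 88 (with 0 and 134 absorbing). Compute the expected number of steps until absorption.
E[τ | X_0 = 88] = 4048

Let v_k = E[τ | X_0 = k]. Boundary: v_0 = v_134 = 0. Recurrence: v_k = 1 + (v_{k-1} + v_{k+1})/2 for 1 ≤ k ≤ 133. The particular solution to v_k − (v_{k-1} + v_{k+1})/2 = 1 is v_k = −k^2. Adding homogeneous solution A + B k and matching boundaries gives v_k = k (134 − k). Substituting k = 88: v_88 = 88 · 46 = 4048.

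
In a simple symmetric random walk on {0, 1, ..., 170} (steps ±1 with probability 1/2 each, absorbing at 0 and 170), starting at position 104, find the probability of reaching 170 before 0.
P(hit 170 before 0) = 104/170 = 52/85

Let u_k = P(hit 170 before 0 | start at k). Then u_0 = 0, u_170 = 1, and u_k = u_{k-1}/2 + u_{k+1}/2 for 1 ≤ k ≤ 169. This harmonic recurrence is solved by u_k = k/170, giving u_104 = 104/170 = 52/85.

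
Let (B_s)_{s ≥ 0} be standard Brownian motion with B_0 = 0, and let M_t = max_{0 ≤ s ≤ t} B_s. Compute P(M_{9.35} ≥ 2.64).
P(M_{9.35} ≥ 2.64) = 2·P(B_{9.35} ≥ 2.64) = 2(1 − Φ(2.64/√9.35)) ≈ 0.3879

By the reflection principle for Brownian motion, P(M_t ≥ a) = 2 · P(B_t ≥ a) for a ≥ 0. Since B_t ~ N(0, t), P(B_t ≥ 2.64) = 1 − Φ(2.64/√t) = 1 − Φ(2.64/√9.35) = 1 − Φ(0.8634). So
  P(M_{9.35} ≥ 2.64) = 2(1 − Φ(0.8634)) ≈ 0.3879.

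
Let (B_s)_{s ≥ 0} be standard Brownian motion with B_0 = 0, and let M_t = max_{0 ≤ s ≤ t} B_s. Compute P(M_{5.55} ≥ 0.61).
P(M_{5.55} ≥ 0.61) = 2·P(B_{5.55} ≥ 0.61) = 2(1 − Φ(0.61/√5.55)) ≈ 0.7957

By the reflection principle for Brownian motion, P(M_t ≥ a) = 2 · P(B_t ≥ a) for a ≥ 0. Since B_t ~ N(0, t), P(B_t ≥ 0.61) = 1 − Φ(0.61/√t) = 1 − Φ(0.61/√5.55) = 1 − Φ(0.2589). So
  P(M_{5.55} ≥ 0.61) = 2(1 − Φ(0.2589)) ≈ 0.7957.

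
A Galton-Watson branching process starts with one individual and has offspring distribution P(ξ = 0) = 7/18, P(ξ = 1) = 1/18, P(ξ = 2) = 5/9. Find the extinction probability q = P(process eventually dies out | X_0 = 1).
q = 7/10

The pgf is f(s) = 7/18 + 1/18·s + 5/9·s². The extinction probability q is the smallest fixed point of f in [0, 1]. Setting s = f(s):
  5/9·s² + (1/18 − 1)·s + 7/18 = 0
  5/9·s² − (7/18 + 5/9)·s + 7/18 = 0
which factors as (s − 1)·(5/9·s − 7/18) = 0, giving roots s = 1 and s = (7/18)/(5/9) = 7/10.
Mean offspring μ = 1/18 + 2·5/9 = 7/6 > 1 (supercritical), so q < 1. The extinction probability is the smaller root: q = (7/18)/(5/9) = 7/10.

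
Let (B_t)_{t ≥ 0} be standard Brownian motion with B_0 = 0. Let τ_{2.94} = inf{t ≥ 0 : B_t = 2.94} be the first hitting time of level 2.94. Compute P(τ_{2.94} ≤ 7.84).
P(τ_{2.94} ≤ 7.84) = 2(1 − Φ(2.94/√7.84)) = 2(1 − Φ(1.0500)) ≈ 0.2937

By the reflection principle for standard BM, P(τ_b ≤ t) = 2 · P(B_t ≥ b). Since B_t ~ N(0, t), P(B_t ≥ 2.94) = 1 − Φ(2.94/√t) = 1 − Φ(2.94/√7.84) = 1 − Φ(1.0500) ≈ 0.14686. Doubling: P(τ_{2.94} ≤ 7.84) ≈ 2 · 0.14686 = 0.29372 ≈ 0.2937.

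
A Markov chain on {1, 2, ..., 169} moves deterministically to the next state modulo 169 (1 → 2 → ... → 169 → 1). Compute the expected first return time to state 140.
E[T_140 | X_0 = 140] = 169

The chain cycles deterministically, so starting at state 140 it returns in exactly 169 steps. Equivalently, the stationary distribution is uniform π_j = 1/169 for every state j, so by Kac's formula E[T_140] = 1/π_140 = 169.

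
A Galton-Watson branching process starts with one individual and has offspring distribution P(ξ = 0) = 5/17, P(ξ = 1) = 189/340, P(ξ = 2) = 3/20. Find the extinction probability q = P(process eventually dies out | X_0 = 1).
q = 1

Mean offspring μ = 0·5/17 + 1·189/340 + 2·3/20 = 291/340 ≤ 1. For μ ≤ 1 with offspring not concentrated at 1, the Galton-Watson process goes extinct almost surely, so q = 1.
(Algebraic check: The pgf is f(s) = 5/17 + 189/340·s + 3/20·s². The extinction probability q is the smallest fixed point of f in [0, 1]. Setting s = f(s):
  3/20·s² + (189/340 − 1)·s + 5/17 = 0
  3/20·s² − (5/17 + 3/20)·s + 5/17 = 0
which factors as (s − 1)·(3/20·s − 5/17) = 0, giving roots s = 1 and s = (5/17)/(3/20) = 100/51. Since 100/51 ≥ 1, the smallest root in [0, 1] is s = 1.)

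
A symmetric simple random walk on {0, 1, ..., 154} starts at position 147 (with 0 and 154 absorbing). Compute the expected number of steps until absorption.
E[τ | X_0 = 147] = 1029

Let v_k = E[τ | X_0 = k]. Boundary: v_0 = v_154 = 0. Recurrence: v_k = 1 + (v_{k-1} + v_{k+1})/2 for 1 ≤ k ≤ 153. The particular solution to v_k − (v_{k-1} + v_{k+1})/2 = 1 is v_k = −k^2. Adding homogeneous solution A + B k and matching boundaries gives v_k = k (154 − k). Substituting k = 147: v_147 = 147 · 7 = 1029.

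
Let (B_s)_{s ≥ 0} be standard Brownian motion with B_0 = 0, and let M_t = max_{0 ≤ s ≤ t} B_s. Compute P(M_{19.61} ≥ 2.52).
P(M_{19.61} ≥ 2.52) = 2·P(B_{19.61} ≥ 2.52) = 2(1 − Φ(2.52/√19.61)) ≈ 0.5693

By the reflection principle for Brownian motion, P(M_t ≥ a) = 2 · P(B_t ≥ a) for a ≥ 0. Since B_t ~ N(0, t), P(B_t ≥ 2.52) = 1 − Φ(2.52/√t) = 1 − Φ(2.52/√19.61) = 1 − Φ(0.5691). So
  P(M_{19.61} ≥ 2.52) = 2(1 − Φ(0.5691)) ≈ 0.5693.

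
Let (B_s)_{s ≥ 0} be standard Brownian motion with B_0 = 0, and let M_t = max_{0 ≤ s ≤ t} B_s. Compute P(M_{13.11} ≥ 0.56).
P(M_{13.11} ≥ 0.56) = 2·P(B_{13.11} ≥ 0.56) = 2(1 − Φ(0.56/√13.11)) ≈ 0.8771

By the reflection principle for Brownian motion, P(M_t ≥ a) = 2 · P(B_t ≥ a) for a ≥ 0. Since B_t ~ N(0, t), P(B_t ≥ 0.56) = 1 − Φ(0.56/√t) = 1 − Φ(0.56/√13.11) = 1 − Φ(0.1547). So
  P(M_{13.11} ≥ 0.56) = 2(1 − Φ(0.1547)) ≈ 0.8771.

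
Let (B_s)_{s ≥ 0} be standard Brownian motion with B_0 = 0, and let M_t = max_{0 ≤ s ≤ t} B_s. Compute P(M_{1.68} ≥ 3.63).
P(M_{1.68} ≥ 3.63) = 2·P(B_{1.68} ≥ 3.63) = 2(1 − Φ(3.63/√1.68)) ≈ 0.0051

By the reflection principle for Brownian motion, P(M_t ≥ a) = 2 · P(B_t ≥ a) for a ≥ 0. Since B_t ~ N(0, t), P(B_t ≥ 3.63) = 1 − Φ(3.63/√t) = 1 − Φ(3.63/√1.68) = 1 − Φ(2.8006). So
  P(M_{1.68} ≥ 3.63) = 2(1 − Φ(2.8006)) ≈ 0.0051.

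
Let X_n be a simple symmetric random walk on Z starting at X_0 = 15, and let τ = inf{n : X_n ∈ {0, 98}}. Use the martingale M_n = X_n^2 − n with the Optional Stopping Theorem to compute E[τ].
E[τ] = 1245

M_n = X_n^2 − n is a martingale (since E[X_{n+1}^2 | F_n] = X_n^2 + 1). By OST (τ has finite mean in a bounded region), E[M_τ] = E[M_0] = X_0^2 − 0 = 15^2 = 225. Also E[M_τ] = E[X_τ^2] − E[τ]. The walk exits at 0 or 98, with P(hit 98 first) = 15/98, so E[X_τ^2] = 98^2 · 15/98 + 0 = 1470. Thus E[τ] = E[X_τ^2] − E[M_τ] = 1470 − 225 = 1245 = 15(98 − 15) = 1245.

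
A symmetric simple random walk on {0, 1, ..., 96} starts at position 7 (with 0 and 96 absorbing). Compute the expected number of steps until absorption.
E[τ | X_0 = 7] = 623

Let v_k = E[τ | X_0 = k]. Boundary: v_0 = v_96 = 0. Recurrence: v_k = 1 + (v_{k-1} + v_{k+1})/2 for 1 ≤ k ≤ 95. The particular solution to v_k − (v_{k-1} + v_{k+1})/2 = 1 is v_k = −k^2. Adding homogeneous solution A + B k and matching boundaries gives v_k = k (96 − k). Substituting k = 7: v_7 = 7 · 89 = 623.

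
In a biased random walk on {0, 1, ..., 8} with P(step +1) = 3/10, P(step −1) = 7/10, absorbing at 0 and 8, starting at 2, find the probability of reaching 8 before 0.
P(hit 8 before 0) = (1 − (7/3)^2) / (1 − (7/3)^8) = 729/143956

Let u_k denote P(reach 8 before 0 | start at k). Boundary: u_0 = 0, u_8 = 1. Recurrence: u_k = 3/10·u_{k+1} + 7/10·u_{k-1} for 1 ≤ k ≤ 7. Try u_k = A + B·r^k with r = q/p = (7/10)/(3/10) = 7/3. Substitution satisfies the recurrence; boundary conditions give:
  u_k = (1 − r^k) / (1 − r^N) = (1 − (7/3)^2) / (1 − (7/3)^8) = 729/143956.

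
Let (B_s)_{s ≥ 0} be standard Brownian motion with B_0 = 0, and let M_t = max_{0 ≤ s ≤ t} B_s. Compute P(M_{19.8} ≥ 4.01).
P(M_{19.8} ≥ 4.01) = 2·P(B_{19.8} ≥ 4.01) = 2(1 − Φ(4.01/√19.8)) ≈ 0.3675

By the reflection principle for Brownian motion, P(M_t ≥ a) = 2 · P(B_t ≥ a) for a ≥ 0. Since B_t ~ N(0, t), P(B_t ≥ 4.01) = 1 − Φ(4.01/√t) = 1 − Φ(4.01/√19.8) = 1 − Φ(0.9012). So
  P(M_{19.8} ≥ 4.01) = 2(1 − Φ(0.9012)) ≈ 0.3675.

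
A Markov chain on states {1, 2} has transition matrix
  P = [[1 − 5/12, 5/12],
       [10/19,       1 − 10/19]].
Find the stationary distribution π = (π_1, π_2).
π_1 = 24/43, π_2 = 19/43

Solve πP = π with π_1 + π_2 = 1. From πP = π: π_1 · (1 − 5/12) + π_2 · 10/19 = π_1 ⇒ π_2 · 10/19 = π_1 · 5/12 ⇒ π_2/π_1 = (5/12)/(10/19) = 19/24. Together with π_1 + π_2 = 1:
  π_1 = (10/19)/(5/12 + 10/19) = (10/19)/(215/228) = 24/43,
  π_2 = (5/12)/(5/12 + 10/19) = (5/12)/(215/228) = 19/43.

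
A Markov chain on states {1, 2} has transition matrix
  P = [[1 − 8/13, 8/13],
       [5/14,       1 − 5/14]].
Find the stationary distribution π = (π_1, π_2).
π_1 = 65/177, π_2 = 112/177

Solve πP = π with π_1 + π_2 = 1. From πP = π: π_1 · (1 − 8/13) + π_2 · 5/14 = π_1 ⇒ π_2 · 5/14 = π_1 · 8/13 ⇒ π_2/π_1 = (8/13)/(5/14) = 112/65. Together with π_1 + π_2 = 1:
  π_1 = (5/14)/(8/13 + 5/14) = (5/14)/(177/182) = 65/177,
  π_2 = (8/13)/(8/13 + 5/14) = (8/13)/(177/182) = 112/177.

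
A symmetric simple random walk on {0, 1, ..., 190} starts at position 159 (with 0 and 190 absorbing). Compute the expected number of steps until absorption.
E[τ | X_0 = 159] = 4929

Let v_k = E[τ | X_0 = k]. Boundary: v_0 = v_190 = 0. Recurrence: v_k = 1 + (v_{k-1} + v_{k+1})/2 for 1 ≤ k ≤ 189. The particular solution to v_k − (v_{k-1} + v_{k+1})/2 = 1 is v_k = −k^2. Adding homogeneous solution A + B k and matching boundaries gives v_k = k (190 − k). Substituting k = 159: v_159 = 159 · 31 = 4929.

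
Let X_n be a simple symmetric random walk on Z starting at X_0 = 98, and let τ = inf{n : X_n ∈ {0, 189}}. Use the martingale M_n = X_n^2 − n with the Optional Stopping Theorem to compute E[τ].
E[τ] = 8918

M_n = X_n^2 − n is a martingale (since E[X_{n+1}^2 | F_n] = X_n^2 + 1). By OST (τ has finite mean in a bounded region), E[M_τ] = E[M_0] = X_0^2 − 0 = 98^2 = 9604. Also E[M_τ] = E[X_τ^2] − E[τ]. The walk exits at 0 or 189, with P(hit 189 first) = 98/189, so E[X_τ^2] = 189^2 · 98/189 + 0 = 18522. Thus E[τ] = E[X_τ^2] − E[M_τ] = 18522 − 9604 = 8918 = 98(189 − 98) = 8918.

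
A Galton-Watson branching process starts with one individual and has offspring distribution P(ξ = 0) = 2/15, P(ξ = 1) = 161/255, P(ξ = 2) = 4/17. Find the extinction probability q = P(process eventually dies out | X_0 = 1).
q = 17/30

The pgf is f(s) = 2/15 + 161/255·s + 4/17·s². The extinction probability q is the smallest fixed point of f in [0, 1]. Setting s = f(s):
  4/17·s² + (161/255 − 1)·s + 2/15 = 0
  4/17·s² − (2/15 + 4/17)·s + 2/15 = 0
which factors as (s − 1)·(4/17·s − 2/15) = 0, giving roots s = 1 and s = (2/15)/(4/17) = 17/30.
Mean offspring μ = 161/255 + 2·4/17 = 281/255 > 1 (supercritical), so q < 1. The extinction probability is the smaller root: q = (2/15)/(4/17) = 17/30.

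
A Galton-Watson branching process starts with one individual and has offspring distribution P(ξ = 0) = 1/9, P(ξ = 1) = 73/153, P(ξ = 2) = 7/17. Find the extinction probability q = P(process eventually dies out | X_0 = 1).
q = 17/63

The pgf is f(s) = 1/9 + 73/153·s + 7/17·s². The extinction probability q is the smallest fixed point of f in [0, 1]. Setting s = f(s):
  7/17·s² + (73/153 − 1)·s + 1/9 = 0
  7/17·s² − (1/9 + 7/17)·s + 1/9 = 0
which factors as (s − 1)·(7/17·s − 1/9) = 0, giving roots s = 1 and s = (1/9)/(7/17) = 17/63.
Mean offspring μ = 73/153 + 2·7/17 = 199/153 > 1 (supercritical), so q < 1. The extinction probability is the smaller root: q = (1/9)/(7/17) = 17/63.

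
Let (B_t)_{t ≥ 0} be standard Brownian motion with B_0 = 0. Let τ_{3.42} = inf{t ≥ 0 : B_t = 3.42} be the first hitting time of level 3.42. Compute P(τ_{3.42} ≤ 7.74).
P(τ_{3.42} ≤ 7.74) = 2(1 − Φ(3.42/√7.74)) = 2(1 − Φ(1.2293)) ≈ 0.2190

By the reflection principle for standard BM, P(τ_b ≤ t) = 2 · P(B_t ≥ b). Since B_t ~ N(0, t), P(B_t ≥ 3.42) = 1 − Φ(3.42/√t) = 1 − Φ(3.42/√7.74) = 1 − Φ(1.2293) ≈ 0.10948. Doubling: P(τ_{3.42} ≤ 7.74) ≈ 2 · 0.10948 = 0.21896 ≈ 0.2190.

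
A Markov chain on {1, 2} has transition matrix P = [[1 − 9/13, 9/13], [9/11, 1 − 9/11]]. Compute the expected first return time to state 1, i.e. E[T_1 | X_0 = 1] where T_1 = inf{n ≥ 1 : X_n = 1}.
E[T_1 | X_0 = 1] = 1/π_1 = 24/13

For an irreducible recurrent Markov chain with stationary distribution π, E[T_i | X_0 = i] = 1/π_i (Kac's formula). Here π_1 = (9/11)/(9/13 + 9/11) = (9/11)/(216/143) = 13/24, so E[T_1 | X_0 = 1] = 1/π_1 = (9/13 + 9/11)/(9/11) = (216/143)/(9/11) = 24/13.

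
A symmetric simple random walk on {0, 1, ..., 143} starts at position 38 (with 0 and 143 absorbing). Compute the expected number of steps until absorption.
E[τ | X_0 = 38] = 3990

Let v_k = E[τ | X_0 = k]. Boundary: v_0 = v_143 = 0. Recurrence: v_k = 1 + (v_{k-1} + v_{k+1})/2 for 1 ≤ k ≤ 142. The particular solution to v_k − (v_{k-1} + v_{k+1})/2 = 1 is v_k = −k^2. Adding homogeneous solution A + B k and matching boundaries gives v_k = k (143 − k). Substituting k = 38: v_38 = 38 · 105 = 3990.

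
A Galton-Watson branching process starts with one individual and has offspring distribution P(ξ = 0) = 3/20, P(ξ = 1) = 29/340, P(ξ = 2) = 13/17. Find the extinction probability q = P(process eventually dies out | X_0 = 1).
q = 51/260

The pgf is f(s) = 3/20 + 29/340·s + 13/17·s². The extinction probability q is the smallest fixed point of f in [0, 1]. Setting s = f(s):
  13/17·s² + (29/340 − 1)·s + 3/20 = 0
  13/17·s² − (3/20 + 13/17)·s + 3/20 = 0
which factors as (s − 1)·(13/17·s − 3/20) = 0, giving roots s = 1 and s = (3/20)/(13/17) = 51/260.
Mean offspring μ = 29/340 + 2·13/17 = 549/340 > 1 (supercritical), so q < 1. The extinction probability is the smaller root: q = (3/20)/(13/17) = 51/260.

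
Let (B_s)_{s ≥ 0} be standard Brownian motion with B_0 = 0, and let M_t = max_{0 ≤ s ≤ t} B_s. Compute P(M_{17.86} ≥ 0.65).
P(M_{17.86} ≥ 0.65) = 2·P(B_{17.86} ≥ 0.65) = 2(1 − Φ(0.65/√17.86)) ≈ 0.8778

By the reflection principle for Brownian motion, P(M_t ≥ a) = 2 · P(B_t ≥ a) for a ≥ 0. Since B_t ~ N(0, t), P(B_t ≥ 0.65) = 1 − Φ(0.65/√t) = 1 − Φ(0.65/√17.86) = 1 − Φ(0.1538). So
  P(M_{17.86} ≥ 0.65) = 2(1 − Φ(0.1538)) ≈ 0.8778.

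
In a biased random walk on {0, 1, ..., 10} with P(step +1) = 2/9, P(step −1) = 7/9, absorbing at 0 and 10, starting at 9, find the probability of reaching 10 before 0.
P(hit 10 before 0) = (1 − (7/2)^9) / (1 − (7/2)^10) = 16141238/56494845

Let u_k denote P(reach 10 before 0 | start at k). Boundary: u_0 = 0, u_10 = 1. Recurrence: u_k = 2/9·u_{k+1} + 7/9·u_{k-1} for 1 ≤ k ≤ 9. Try u_k = A + B·r^k with r = q/p = (7/9)/(2/9) = 7/2. Substitution satisfies the recurrence; boundary conditions give:
  u_k = (1 − r^k) / (1 − r^N) = (1 − (7/2)^9) / (1 − (7/2)^10) = 16141238/56494845.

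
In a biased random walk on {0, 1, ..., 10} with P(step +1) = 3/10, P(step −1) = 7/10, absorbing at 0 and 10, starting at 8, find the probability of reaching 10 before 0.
P(hit 10 before 0) = (1 − (7/3)^8) / (1 − (7/3)^10) = 1295604/7060405

Let u_k denote P(reach 10 before 0 | start at k). Boundary: u_0 = 0, u_10 = 1. Recurrence: u_k = 3/10·u_{k+1} + 7/10·u_{k-1} for 1 ≤ k ≤ 9. Try u_k = A + B·r^k with r = q/p = (7/10)/(3/10) = 7/3. Substitution satisfies the recurrence; boundary conditions give:
  u_k = (1 − r^k) / (1 − r^N) = (1 − (7/3)^8) / (1 − (7/3)^10) = 1295604/7060405.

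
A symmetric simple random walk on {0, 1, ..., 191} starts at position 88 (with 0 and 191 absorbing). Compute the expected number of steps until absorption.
E[τ | X_0 = 88] = 9064

Let v_k = E[τ | X_0 = k]. Boundary: v_0 = v_191 = 0. Recurrence: v_k = 1 + (v_{k-1} + v_{k+1})/2 for 1 ≤ k ≤ 190. The particular solution to v_k − (v_{k-1} + v_{k+1})/2 = 1 is v_k = −k^2. Adding homogeneous solution A + B k and matching boundaries gives v_k = k (191 − k). Substituting k = 88: v_88 = 88 · 103 = 9064.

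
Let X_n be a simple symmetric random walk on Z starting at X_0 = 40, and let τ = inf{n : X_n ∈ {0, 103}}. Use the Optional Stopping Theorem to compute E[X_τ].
E[X_τ] = 40

X_n is a martingale and τ is a bounded-mean stopping time (indeed τ is finite a.s. with bounded expectation since the walk is in a bounded region). By the OST, E[X_τ] = E[X_0] = 40. Equivalently: E[X_τ] = 103 · P(hit 103 first) + 0 · P(hit 0 first) = 103 · (40/103) = 40.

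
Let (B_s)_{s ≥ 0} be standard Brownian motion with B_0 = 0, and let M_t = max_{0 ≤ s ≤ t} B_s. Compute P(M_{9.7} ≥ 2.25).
P(M_{9.7} ≥ 2.25) = 2·P(B_{9.7} ≥ 2.25) = 2(1 − Φ(2.25/√9.7)) ≈ 0.4700

By the reflection principle for Brownian motion, P(M_t ≥ a) = 2 · P(B_t ≥ a) for a ≥ 0. Since B_t ~ N(0, t), P(B_t ≥ 2.25) = 1 − Φ(2.25/√t) = 1 − Φ(2.25/√9.7) = 1 − Φ(0.7224). So
  P(M_{9.7} ≥ 2.25) = 2(1 − Φ(0.7224)) ≈ 0.4700.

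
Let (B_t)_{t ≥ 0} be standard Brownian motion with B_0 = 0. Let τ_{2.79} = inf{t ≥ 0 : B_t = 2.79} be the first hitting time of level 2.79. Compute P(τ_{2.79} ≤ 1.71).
P(τ_{2.79} ≤ 1.71) = 2(1 − Φ(2.79/√1.71)) = 2(1 − Φ(2.1336)) ≈ 0.0329

By the reflection principle for standard BM, P(τ_b ≤ t) = 2 · P(B_t ≥ b). Since B_t ~ N(0, t), P(B_t ≥ 2.79) = 1 − Φ(2.79/√t) = 1 − Φ(2.79/√1.71) = 1 − Φ(2.1336) ≈ 0.01644. Doubling: P(τ_{2.79} ≤ 1.71) ≈ 2 · 0.01644 = 0.03288 ≈ 0.0329.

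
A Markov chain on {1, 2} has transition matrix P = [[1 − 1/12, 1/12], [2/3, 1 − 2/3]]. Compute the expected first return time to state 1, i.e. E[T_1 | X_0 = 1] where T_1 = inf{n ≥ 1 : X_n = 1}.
E[T_1 | X_0 = 1] = 1/π_1 = 9/8

For an irreducible recurrent Markov chain with stationary distribution π, E[T_i | X_0 = i] = 1/π_i (Kac's formula). Here π_1 = (2/3)/(1/12 + 2/3) = (2/3)/(3/4) = 8/9, so E[T_1 | X_0 = 1] = 1/π_1 = (1/12 + 2/3)/(2/3) = (3/4)/(2/3) = 9/8.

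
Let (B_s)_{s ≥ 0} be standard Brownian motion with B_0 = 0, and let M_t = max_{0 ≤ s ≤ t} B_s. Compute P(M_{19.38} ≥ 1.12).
P(M_{19.38} ≥ 1.12) = 2·P(B_{19.38} ≥ 1.12) = 2(1 − Φ(1.12/√19.38)) ≈ 0.7992

By the reflection principle for Brownian motion, P(M_t ≥ a) = 2 · P(B_t ≥ a) for a ≥ 0. Since B_t ~ N(0, t), P(B_t ≥ 1.12) = 1 − Φ(1.12/√t) = 1 − Φ(1.12/√19.38) = 1 − Φ(0.2544). So
  P(M_{19.38} ≥ 1.12) = 2(1 − Φ(0.2544)) ≈ 0.7992.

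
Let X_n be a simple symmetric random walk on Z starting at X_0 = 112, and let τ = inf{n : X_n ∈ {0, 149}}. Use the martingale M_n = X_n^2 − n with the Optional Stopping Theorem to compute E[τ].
E[τ] = 4144

M_n = X_n^2 − n is a martingale (since E[X_{n+1}^2 | F_n] = X_n^2 + 1). By OST (τ has finite mean in a bounded region), E[M_τ] = E[M_0] = X_0^2 − 0 = 112^2 = 12544. Also E[M_τ] = E[X_τ^2] − E[τ]. The walk exits at 0 or 149, with P(hit 149 first) = 112/149, so E[X_τ^2] = 149^2 · 112/149 + 0 = 16688. Thus E[τ] = E[X_τ^2] − E[M_τ] = 16688 − 12544 = 4144 = 112(149 − 112) = 4144.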